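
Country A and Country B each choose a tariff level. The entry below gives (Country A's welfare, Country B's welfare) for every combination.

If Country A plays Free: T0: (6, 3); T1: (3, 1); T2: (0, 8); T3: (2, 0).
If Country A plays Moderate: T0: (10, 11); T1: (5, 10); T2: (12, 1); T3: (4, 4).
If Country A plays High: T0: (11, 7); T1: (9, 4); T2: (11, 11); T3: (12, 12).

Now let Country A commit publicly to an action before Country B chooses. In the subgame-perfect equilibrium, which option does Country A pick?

High

Country B best-responds to each possible Country A move:
- Free: Country B compares 3, 1, 8, 0 and picks T2; Country A would get 0.
- Moderate: Country B compares 11, 10, 1, 4 and picks T0; Country A would get 10.
- High: Country B compares 7, 4, 11, 12 and picks T3; Country A would get 12.
Among 0, 10, 12, the best is 12 at High. Subgame-perfect outcome: (High, T3) with payoffs (12, 12).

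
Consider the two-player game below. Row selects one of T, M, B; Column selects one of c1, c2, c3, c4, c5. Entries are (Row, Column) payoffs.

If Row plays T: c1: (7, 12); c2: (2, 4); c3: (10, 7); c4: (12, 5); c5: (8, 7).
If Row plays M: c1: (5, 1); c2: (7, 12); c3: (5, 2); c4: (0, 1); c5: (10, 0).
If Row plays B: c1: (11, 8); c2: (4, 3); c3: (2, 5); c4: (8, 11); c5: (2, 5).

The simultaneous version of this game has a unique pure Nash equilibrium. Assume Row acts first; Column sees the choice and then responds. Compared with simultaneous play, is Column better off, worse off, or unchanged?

worse off

Solve by backward induction (Row leads).
- T: Column compares 12, 4, 7, 5, 7 and picks c1; Row would get 7.
- M: Column compares 1, 12, 2, 1, 0 and picks c2; Row would get 7.
- B: Column compares 8, 3, 5, 11, 5 and picks c4; Row would get 8.
Among 7, 7, 8, the best is 8 at B. Subgame-perfect outcome: (B, c4) with payoffs (8, 11).
For the simultaneous game, intersect best replies.
Row's best replies: c1→B; c2→M; c3→T; c4→T; c5→M.
Column's best replies: T→c1; M→c2; B→c4.
The unique mutual best reply is (M, c2), giving (7, 12).
Column earns 11 sequentially versus 12 at the Nash outcome: worse off.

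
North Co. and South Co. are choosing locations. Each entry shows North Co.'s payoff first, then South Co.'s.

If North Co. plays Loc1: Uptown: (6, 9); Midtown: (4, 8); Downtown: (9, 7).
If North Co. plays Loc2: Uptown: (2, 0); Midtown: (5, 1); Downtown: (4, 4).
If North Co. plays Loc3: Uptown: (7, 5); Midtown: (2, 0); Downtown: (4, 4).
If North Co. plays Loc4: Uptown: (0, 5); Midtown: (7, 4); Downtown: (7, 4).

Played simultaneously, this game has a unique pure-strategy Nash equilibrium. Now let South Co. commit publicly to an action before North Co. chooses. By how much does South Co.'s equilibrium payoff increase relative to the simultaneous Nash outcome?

2

Work backward from North Co.'s decision.
- Uptown: North Co. compares 6, 2, 7, 0 and picks Loc3; South Co. would get 5.
- Midtown: North Co. compares 4, 5, 2, 7 and picks Loc4; South Co. would get 4.
- Downtown: North Co. compares 9, 4, 4, 7 and picks Loc1; South Co. would get 7.
Among 5, 4, 7, the best is 7 at Downtown. Subgame-perfect outcome: (Loc1, Downtown) with payoffs (9, 7).
Under simultaneous play:
North Co.'s best replies: Uptown→Loc3; Midtown→Loc4; Downtown→Loc1.
South Co.'s best replies: Loc1→Uptown; Loc2→Downtown; Loc3→Uptown; Loc4→Uptown.
The unique mutual best reply is (Loc3, Uptown), giving (7, 5).
South Co.'s commitment gain: 7 − 5 = 2.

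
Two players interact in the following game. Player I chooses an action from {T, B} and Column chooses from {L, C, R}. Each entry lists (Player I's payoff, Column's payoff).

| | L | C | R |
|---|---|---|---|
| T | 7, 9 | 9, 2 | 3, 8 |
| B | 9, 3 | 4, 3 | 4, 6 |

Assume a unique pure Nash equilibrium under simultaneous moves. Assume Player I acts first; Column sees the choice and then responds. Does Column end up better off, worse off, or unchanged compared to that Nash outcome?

Solve by backward induction (Player I leads).
- T → Column plays L (best of 9, 2, 8); Player I gets 7.
- B → Column plays R (best of 3, 3, 6); Player I gets 4.
Maximizing over 7, 4, Player I chooses T. Subgame-perfect outcome: (T, L) with payoffs (7, 9).
For the simultaneous game, intersect best replies.
Player I's best replies: L→B; C→T; R→B.
Column's best replies: T→L; B→R.
Only (B, R) has each player best-responding; Nash payoffs (4, 6).
Column earns 9 sequentially versus 6 at the Nash outcome: better off.

better off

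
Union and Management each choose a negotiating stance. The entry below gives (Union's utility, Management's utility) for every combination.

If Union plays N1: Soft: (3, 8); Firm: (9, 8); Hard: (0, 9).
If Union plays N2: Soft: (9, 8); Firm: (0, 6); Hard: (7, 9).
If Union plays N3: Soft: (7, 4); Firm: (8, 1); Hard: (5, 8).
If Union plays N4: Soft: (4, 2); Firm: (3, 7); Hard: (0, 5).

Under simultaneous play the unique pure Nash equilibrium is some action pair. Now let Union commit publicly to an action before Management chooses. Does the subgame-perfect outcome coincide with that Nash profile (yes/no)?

Management best-responds to each possible Union move:
- N1: Management compares 8, 8, 9 and picks Hard; Union would get 0.
- N2: Management compares 8, 6, 9 and picks Hard; Union would get 7.
- N3: Management compares 4, 1, 8 and picks Hard; Union would get 5.
- N4: Management compares 2, 7, 5 and picks Firm; Union would get 3.
Union's induced payoffs are 0, 7, 5, 3, so Union commits to N2. Subgame-perfect outcome: (N2, Hard) with payoffs (7, 9).
Under simultaneous play:
Union's best replies: Soft→N2; Firm→N1; Hard→N2.
Management's best replies: N1→Hard; N2→Hard; N3→Hard; N4→Firm.
The unique mutual best reply is (N2, Hard), giving (7, 9).
Sequential outcome (N2, Hard) coincides with the Nash profile (N2, Hard).

yes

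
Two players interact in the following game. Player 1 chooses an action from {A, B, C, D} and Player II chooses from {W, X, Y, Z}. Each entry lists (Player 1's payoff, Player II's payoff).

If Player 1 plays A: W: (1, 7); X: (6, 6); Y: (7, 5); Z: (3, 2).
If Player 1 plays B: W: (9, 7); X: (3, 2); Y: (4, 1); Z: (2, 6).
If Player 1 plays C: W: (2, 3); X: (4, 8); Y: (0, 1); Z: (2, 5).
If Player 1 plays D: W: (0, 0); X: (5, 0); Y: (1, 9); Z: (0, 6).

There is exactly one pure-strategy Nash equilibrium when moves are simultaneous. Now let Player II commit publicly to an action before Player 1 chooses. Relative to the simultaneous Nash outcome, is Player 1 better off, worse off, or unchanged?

unchanged

Player 1 best-responds to each possible Player II move:
- W: Player 1 compares 1, 9, 2, 0 and picks B; Player II would get 7.
- X: Player 1 compares 6, 3, 4, 5 and picks A; Player II would get 6.
- Y: Player 1 compares 7, 4, 0, 1 and picks A; Player II would get 5.
- Z: Player 1 compares 3, 2, 2, 0 and picks A; Player II would get 2.
Among 7, 6, 5, 2, the best is 7 at W. Subgame-perfect outcome: (B, W) with payoffs (9, 7).
Under simultaneous play:
Player 1's best replies: W→B; X→A; Y→A; Z→A.
Player II's best replies: A→W; B→W; C→X; D→Y.
Only (B, W) has each player best-responding; Nash payoffs (9, 7).
Player 1 earns 9 sequentially versus 9 at the Nash outcome: unchanged.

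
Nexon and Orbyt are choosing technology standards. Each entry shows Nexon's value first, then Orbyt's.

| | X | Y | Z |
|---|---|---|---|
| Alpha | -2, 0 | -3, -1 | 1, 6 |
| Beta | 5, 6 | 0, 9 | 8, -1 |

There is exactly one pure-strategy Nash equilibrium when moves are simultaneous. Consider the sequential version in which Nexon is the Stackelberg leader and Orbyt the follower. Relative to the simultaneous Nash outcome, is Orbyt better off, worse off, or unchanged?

worse off

Work backward from Orbyt's decision.
- Alpha: Orbyt compares 0, -1, 6 and picks Z; Nexon would get 1.
- Beta: Orbyt compares 6, 9, -1 and picks Y; Nexon would get 0.
Among 1, 0, the best is 1 at Alpha. Subgame-perfect outcome: (Alpha, Z) with payoffs (1, 6).
Now find the simultaneous Nash equilibrium.
Nexon's best replies: X→Beta; Y→Beta; Z→Beta.
Orbyt's best replies: Alpha→Z; Beta→Y.
The unique mutual best reply is (Beta, Y), giving (0, 9).
Orbyt earns 6 sequentially versus 9 at the Nash outcome: worse off.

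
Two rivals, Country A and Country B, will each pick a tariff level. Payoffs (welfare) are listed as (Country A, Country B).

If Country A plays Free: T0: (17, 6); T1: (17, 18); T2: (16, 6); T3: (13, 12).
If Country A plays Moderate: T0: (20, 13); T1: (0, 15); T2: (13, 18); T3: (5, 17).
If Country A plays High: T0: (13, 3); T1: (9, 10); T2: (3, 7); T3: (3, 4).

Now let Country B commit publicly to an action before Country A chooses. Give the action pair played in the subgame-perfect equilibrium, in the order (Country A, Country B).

Backward induction with Country B moving first.
- T0 → Country A plays Moderate (best of 17, 20, 13); Country B gets 13.
- T1 → Country A plays Free (best of 17, 0, 9); Country B gets 18.
- T2 → Country A plays Free (best of 16, 13, 3); Country B gets 6.
- T3 → Country A plays Free (best of 13, 5, 3); Country B gets 12.
Maximizing over 13, 18, 6, 12, Country B chooses T1. Subgame-perfect outcome: (Free, T1) with payoffs (17, 18).

(Free, T1)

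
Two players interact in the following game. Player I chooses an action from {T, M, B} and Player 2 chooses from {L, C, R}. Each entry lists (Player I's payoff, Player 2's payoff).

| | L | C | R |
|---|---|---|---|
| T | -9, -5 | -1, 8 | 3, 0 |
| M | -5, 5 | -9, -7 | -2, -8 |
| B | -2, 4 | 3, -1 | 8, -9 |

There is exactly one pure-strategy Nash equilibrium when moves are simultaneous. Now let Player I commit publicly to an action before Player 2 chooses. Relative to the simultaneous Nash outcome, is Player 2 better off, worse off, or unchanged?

better off

Player 2 best-responds to each possible Player I move:
- T: BR = C, leader payoff -1.
- M: BR = L, leader payoff -5.
- B: BR = L, leader payoff -2.
Player I's induced payoffs are -1, -5, -2, so Player I commits to T. Subgame-perfect outcome: (T, C) with payoffs (-1, 8).
Now find the simultaneous Nash equilibrium.
Player I's best replies: L→B; C→B; R→B.
Player 2's best replies: T→C; M→L; B→L.
Only (B, L) has each player best-responding; Nash payoffs (-2, 4).
Player 2 earns 8 sequentially versus 4 at the Nash outcome: better off.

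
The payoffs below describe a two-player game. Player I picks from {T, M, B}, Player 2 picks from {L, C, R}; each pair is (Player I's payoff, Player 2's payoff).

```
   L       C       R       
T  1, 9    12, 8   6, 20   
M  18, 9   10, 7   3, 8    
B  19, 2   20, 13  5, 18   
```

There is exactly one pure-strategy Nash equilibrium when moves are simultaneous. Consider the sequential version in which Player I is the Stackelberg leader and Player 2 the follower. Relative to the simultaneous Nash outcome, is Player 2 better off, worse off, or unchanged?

worse off

Work backward from Player 2's decision.
- T → Player 2 plays R (best of 9, 8, 20); Player I gets 6.
- M → Player 2 plays L (best of 9, 7, 8); Player I gets 18.
- B → Player 2 plays R (best of 2, 13, 18); Player I gets 5.
Player I's induced payoffs are 6, 18, 5, so Player I commits to M. Subgame-perfect outcome: (M, L) with payoffs (18, 9).
Under simultaneous play:
Player I's best replies: L→B; C→B; R→T.
Player 2's best replies: T→R; M→L; B→R.
The unique mutual best reply is (T, R), giving (6, 20).
Player 2 earns 9 sequentially versus 20 at the Nash outcome: worse off.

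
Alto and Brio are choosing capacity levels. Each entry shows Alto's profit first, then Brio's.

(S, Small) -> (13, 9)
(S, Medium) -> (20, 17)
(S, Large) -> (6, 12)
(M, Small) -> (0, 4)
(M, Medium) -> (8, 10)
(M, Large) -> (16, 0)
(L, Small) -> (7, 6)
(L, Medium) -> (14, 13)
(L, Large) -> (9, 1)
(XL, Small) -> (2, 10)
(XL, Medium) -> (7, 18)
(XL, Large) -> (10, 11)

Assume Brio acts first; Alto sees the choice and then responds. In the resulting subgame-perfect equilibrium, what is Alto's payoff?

20

Alto best-responds to each possible Brio move:
- Small: Alto compares 13, 0, 7, 2 and picks S; Brio would get 9.
- Medium: Alto compares 20, 8, 14, 7 and picks S; Brio would get 17.
- Large: Alto compares 6, 16, 9, 10 and picks M; Brio would get 0.
Brio's induced payoffs are 9, 17, 0, so Brio commits to Medium. Subgame-perfect outcome: (S, Medium) with payoffs (20, 17).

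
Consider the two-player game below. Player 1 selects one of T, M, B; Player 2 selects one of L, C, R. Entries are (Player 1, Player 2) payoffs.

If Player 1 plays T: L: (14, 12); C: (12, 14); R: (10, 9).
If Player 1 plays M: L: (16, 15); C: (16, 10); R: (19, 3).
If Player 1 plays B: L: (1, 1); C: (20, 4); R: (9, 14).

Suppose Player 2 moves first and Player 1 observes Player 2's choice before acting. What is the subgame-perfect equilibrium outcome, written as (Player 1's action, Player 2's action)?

(M, L)

Work backward from Player 1's decision.
- L: BR = M, leader payoff 15.
- C: BR = B, leader payoff 4.
- R: BR = M, leader payoff 3.
Among 15, 4, 3, the best is 15 at L. Subgame-perfect outcome: (M, L) with payoffs (16, 15).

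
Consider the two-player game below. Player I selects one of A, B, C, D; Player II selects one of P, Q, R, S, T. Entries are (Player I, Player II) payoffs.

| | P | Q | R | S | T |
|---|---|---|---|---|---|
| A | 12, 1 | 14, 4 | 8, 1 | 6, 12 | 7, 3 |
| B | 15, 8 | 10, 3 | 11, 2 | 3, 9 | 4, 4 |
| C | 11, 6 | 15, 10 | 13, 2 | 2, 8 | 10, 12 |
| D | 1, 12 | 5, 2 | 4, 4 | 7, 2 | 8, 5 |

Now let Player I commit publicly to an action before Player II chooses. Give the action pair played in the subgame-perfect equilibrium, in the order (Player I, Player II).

(C, T)

Work backward from Player II's decision.
- A: BR = S, leader payoff 6.
- B: BR = S, leader payoff 3.
- C: BR = T, leader payoff 10.
- D: BR = P, leader payoff 1.
Among 6, 3, 10, 1, the best is 10 at C. Subgame-perfect outcome: (C, T) with payoffs (10, 12).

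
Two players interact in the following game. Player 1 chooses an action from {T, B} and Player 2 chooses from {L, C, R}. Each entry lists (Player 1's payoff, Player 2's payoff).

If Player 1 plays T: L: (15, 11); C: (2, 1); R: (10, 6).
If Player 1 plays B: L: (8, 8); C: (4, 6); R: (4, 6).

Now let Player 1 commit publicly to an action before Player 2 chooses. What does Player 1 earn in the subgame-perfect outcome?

Work backward from Player 2's decision.
- T: BR = L, leader payoff 15.
- B: BR = L, leader payoff 8.
Player 1's induced payoffs are 15, 8, so Player 1 commits to T. Subgame-perfect outcome: (T, L) with payoffs (15, 11).

15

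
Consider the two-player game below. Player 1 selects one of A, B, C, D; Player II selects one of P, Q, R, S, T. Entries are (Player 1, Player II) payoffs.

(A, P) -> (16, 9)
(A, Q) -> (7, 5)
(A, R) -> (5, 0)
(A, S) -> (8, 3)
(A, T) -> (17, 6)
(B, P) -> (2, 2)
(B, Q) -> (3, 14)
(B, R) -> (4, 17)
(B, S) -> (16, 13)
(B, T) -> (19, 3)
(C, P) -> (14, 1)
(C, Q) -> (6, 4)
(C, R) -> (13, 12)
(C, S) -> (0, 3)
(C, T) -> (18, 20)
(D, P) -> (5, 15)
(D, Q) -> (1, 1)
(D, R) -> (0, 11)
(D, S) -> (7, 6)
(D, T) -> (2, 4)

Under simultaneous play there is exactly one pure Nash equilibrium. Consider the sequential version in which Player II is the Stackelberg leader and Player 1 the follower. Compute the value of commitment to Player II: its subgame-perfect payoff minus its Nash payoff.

4

Backward induction with Player II moving first.
- P: BR = A, leader payoff 9.
- Q: BR = A, leader payoff 5.
- R: BR = C, leader payoff 12.
- S: BR = B, leader payoff 13.
- T: BR = B, leader payoff 3.
Among 9, 5, 12, 13, 3, the best is 13 at S. Subgame-perfect outcome: (B, S) with payoffs (16, 13).
Under simultaneous play:
Player 1's best replies: P→A; Q→A; R→C; S→B; T→B.
Player II's best replies: A→P; B→R; C→T; D→P.
The unique mutual best reply is (A, P), giving (16, 9).
Player II's commitment gain: 13 − 9 = 4.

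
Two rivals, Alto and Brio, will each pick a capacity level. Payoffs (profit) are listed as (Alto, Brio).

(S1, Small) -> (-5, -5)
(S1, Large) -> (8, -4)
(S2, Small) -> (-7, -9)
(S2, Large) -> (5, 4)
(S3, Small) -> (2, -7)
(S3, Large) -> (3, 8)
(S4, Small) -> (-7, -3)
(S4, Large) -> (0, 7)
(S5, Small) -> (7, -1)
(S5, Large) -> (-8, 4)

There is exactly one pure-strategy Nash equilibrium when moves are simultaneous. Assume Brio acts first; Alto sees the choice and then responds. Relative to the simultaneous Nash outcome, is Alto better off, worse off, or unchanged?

worse off

Alto best-responds to each possible Brio move:
- Small → Alto plays S5 (best of -5, -7, 2, -7, 7); Brio gets -1.
- Large → Alto plays S1 (best of 8, 5, 3, 0, -8); Brio gets -4.
Among -1, -4, the best is -1 at Small. Subgame-perfect outcome: (S5, Small) with payoffs (7, -1).
For the simultaneous game, intersect best replies.
Alto's best replies: Small→S5; Large→S1.
Brio's best replies: S1→Large; S2→Large; S3→Large; S4→Large; S5→Large.
Only (S1, Large) has each player best-responding; Nash payoffs (8, -4).
Alto earns 7 sequentially versus 8 at the Nash outcome: worse off.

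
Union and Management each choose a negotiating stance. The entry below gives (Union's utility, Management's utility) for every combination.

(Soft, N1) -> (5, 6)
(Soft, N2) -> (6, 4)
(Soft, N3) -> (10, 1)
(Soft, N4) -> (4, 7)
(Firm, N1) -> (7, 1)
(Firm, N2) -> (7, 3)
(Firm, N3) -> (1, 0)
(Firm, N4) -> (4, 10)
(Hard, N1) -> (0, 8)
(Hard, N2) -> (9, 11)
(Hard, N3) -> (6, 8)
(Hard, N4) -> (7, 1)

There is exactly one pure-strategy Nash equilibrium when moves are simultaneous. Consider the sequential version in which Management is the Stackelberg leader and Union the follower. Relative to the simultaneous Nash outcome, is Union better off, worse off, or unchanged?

unchanged

Union best-responds to each possible Management move:
- N1: Union compares 5, 7, 0 and picks Firm; Management would get 1.
- N2: Union compares 6, 7, 9 and picks Hard; Management would get 11.
- N3: Union compares 10, 1, 6 and picks Soft; Management would get 1.
- N4: Union compares 4, 4, 7 and picks Hard; Management would get 1.
Among 1, 11, 1, 1, the best is 11 at N2. Subgame-perfect outcome: (Hard, N2) with payoffs (9, 11).
For the simultaneous game, intersect best replies.
Union's best replies: N1→Firm; N2→Hard; N3→Soft; N4→Hard.
Management's best replies: Soft→N4; Firm→N4; Hard→N2.
The unique mutual best reply is (Hard, N2), giving (9, 11).
Union earns 9 sequentially versus 9 at the Nash outcome: unchanged.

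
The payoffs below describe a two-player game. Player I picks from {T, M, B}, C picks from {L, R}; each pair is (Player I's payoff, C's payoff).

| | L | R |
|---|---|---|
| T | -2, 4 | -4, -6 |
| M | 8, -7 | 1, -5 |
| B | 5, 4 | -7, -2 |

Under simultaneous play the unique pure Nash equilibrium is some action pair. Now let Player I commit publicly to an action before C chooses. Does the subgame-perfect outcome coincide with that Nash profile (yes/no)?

Work backward from C's decision.
- T: BR = L, leader payoff -2.
- M: BR = R, leader payoff 1.
- B: BR = L, leader payoff 5.
Player I's induced payoffs are -2, 1, 5, so Player I commits to B. Subgame-perfect outcome: (B, L) with payoffs (5, 4).
Now find the simultaneous Nash equilibrium.
Player I's best replies: L→M; R→M.
C's best replies: T→L; M→R; B→L.
The unique mutual best reply is (M, R), giving (1, -5).
Sequential outcome (B, L) differs from the Nash profile (M, R).

no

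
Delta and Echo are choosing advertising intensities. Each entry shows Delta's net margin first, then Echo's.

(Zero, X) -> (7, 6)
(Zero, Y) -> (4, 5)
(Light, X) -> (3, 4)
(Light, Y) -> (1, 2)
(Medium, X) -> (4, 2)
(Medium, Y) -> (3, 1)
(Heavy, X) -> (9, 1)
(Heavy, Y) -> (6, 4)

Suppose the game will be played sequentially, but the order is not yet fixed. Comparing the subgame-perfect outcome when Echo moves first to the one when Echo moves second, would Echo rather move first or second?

If Delta leads: Echo's best replies are Zero→X, Light→X, Medium→X, Heavy→Y; Delta's induced payoffs 7, 3, 4, 6; outcome (Zero, X), payoffs (7, 6).
If Echo leads: Delta's best replies are X→Heavy, Y→Heavy; Echo's induced payoffs 1, 4; outcome (Heavy, Y), payoffs (6, 4).
Echo gets 4 moving first and 6 moving second, so Echo prefers to move second.

second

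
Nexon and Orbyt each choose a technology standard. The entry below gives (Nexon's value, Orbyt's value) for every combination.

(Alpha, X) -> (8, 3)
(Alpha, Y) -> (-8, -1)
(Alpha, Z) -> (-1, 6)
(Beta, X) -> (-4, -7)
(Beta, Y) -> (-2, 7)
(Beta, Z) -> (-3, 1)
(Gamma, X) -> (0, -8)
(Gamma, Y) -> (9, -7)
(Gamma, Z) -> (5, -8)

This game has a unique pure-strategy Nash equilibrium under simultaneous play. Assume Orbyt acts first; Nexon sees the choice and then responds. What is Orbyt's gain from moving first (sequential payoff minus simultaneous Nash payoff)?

10

Backward induction with Orbyt moving first.
- X → Nexon plays Alpha (best of 8, -4, 0); Orbyt gets 3.
- Y → Nexon plays Gamma (best of -8, -2, 9); Orbyt gets -7.
- Z → Nexon plays Gamma (best of -1, -3, 5); Orbyt gets -8.
Orbyt's induced payoffs are 3, -7, -8, so Orbyt commits to X. Subgame-perfect outcome: (Alpha, X) with payoffs (8, 3).
Now find the simultaneous Nash equilibrium.
Nexon's best replies: X→Alpha; Y→Gamma; Z→Gamma.
Orbyt's best replies: Alpha→Z; Beta→Y; Gamma→Y.
Only (Gamma, Y) has each player best-responding; Nash payoffs (9, -7).
Orbyt's commitment gain: 3 − -7 = 10.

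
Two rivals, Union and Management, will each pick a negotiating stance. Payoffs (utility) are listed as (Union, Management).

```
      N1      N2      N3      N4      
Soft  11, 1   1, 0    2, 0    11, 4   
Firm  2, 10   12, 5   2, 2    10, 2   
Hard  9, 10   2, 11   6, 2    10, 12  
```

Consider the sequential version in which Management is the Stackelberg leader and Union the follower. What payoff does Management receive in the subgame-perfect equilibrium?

5

Backward induction with Management moving first.
- N1 → Union plays Soft (best of 11, 2, 9); Management gets 1.
- N2 → Union plays Firm (best of 1, 12, 2); Management gets 5.
- N3 → Union plays Hard (best of 2, 2, 6); Management gets 2.
- N4 → Union plays Soft (best of 11, 10, 10); Management gets 4.
Management's induced payoffs are 1, 5, 2, 4, so Management commits to N2. Subgame-perfect outcome: (Firm, N2) with payoffs (12, 5).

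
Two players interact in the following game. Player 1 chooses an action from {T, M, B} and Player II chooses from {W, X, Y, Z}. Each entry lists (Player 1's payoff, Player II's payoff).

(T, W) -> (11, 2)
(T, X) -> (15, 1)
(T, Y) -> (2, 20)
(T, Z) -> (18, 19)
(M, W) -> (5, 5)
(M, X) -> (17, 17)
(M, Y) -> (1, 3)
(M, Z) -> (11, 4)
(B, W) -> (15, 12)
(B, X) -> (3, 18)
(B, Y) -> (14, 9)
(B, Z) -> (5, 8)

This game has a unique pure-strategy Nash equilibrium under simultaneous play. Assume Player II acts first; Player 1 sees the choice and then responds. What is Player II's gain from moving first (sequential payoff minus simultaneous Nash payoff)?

2

Player 1 best-responds to each possible Player II move:
- W → Player 1 plays B (best of 11, 5, 15); Player II gets 12.
- X → Player 1 plays M (best of 15, 17, 3); Player II gets 17.
- Y → Player 1 plays B (best of 2, 1, 14); Player II gets 9.
- Z → Player 1 plays T (best of 18, 11, 5); Player II gets 19.
Maximizing over 12, 17, 9, 19, Player II chooses Z. Subgame-perfect outcome: (T, Z) with payoffs (18, 19).
Under simultaneous play:
Player 1's best replies: W→B; X→M; Y→B; Z→T.
Player II's best replies: T→Y; M→X; B→X.
The unique mutual best reply is (M, X), giving (17, 17).
Player II's commitment gain: 19 − 17 = 2.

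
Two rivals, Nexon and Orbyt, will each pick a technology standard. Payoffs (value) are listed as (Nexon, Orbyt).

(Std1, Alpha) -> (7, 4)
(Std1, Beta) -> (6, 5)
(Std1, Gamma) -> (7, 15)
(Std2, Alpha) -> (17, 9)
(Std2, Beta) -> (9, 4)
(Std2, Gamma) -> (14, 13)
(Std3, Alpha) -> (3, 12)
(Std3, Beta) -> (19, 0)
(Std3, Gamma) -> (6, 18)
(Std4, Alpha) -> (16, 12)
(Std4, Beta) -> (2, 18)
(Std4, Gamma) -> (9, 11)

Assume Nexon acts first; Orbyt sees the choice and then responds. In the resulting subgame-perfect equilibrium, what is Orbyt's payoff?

13

Backward induction with Nexon moving first.
- Std1: BR = Gamma, leader payoff 7.
- Std2: BR = Gamma, leader payoff 14.
- Std3: BR = Gamma, leader payoff 6.
- Std4: BR = Beta, leader payoff 2.
Maximizing over 7, 14, 6, 2, Nexon chooses Std2. Subgame-perfect outcome: (Std2, Gamma) with payoffs (14, 13).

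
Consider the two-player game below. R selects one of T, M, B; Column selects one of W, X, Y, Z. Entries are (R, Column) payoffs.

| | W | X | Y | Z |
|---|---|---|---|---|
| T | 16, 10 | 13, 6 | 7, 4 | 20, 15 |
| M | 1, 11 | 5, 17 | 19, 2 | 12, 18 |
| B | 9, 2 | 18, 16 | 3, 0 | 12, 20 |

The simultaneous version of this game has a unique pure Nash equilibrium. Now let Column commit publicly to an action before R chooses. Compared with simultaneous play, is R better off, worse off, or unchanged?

Work backward from R's decision.
- W: BR = T, leader payoff 10.
- X: BR = B, leader payoff 16.
- Y: BR = M, leader payoff 2.
- Z: BR = T, leader payoff 15.
Among 10, 16, 2, 15, the best is 16 at X. Subgame-perfect outcome: (B, X) with payoffs (18, 16).
Now find the simultaneous Nash equilibrium.
R's best replies: W→T; X→B; Y→M; Z→T.
Column's best replies: T→Z; M→Z; B→Z.
The unique mutual best reply is (T, Z), giving (20, 15).
R earns 18 sequentially versus 20 at the Nash outcome: worse off.

worse off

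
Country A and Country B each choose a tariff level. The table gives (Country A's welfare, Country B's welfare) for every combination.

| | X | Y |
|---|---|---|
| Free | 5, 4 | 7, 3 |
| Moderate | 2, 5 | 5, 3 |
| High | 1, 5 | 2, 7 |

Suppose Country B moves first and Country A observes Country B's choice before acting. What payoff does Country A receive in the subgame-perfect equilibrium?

Work backward from Country A's decision.
- X: BR = Free, leader payoff 4.
- Y: BR = Free, leader payoff 3.
Country B's induced payoffs are 4, 3, so Country B commits to X. Subgame-perfect outcome: (Free, X) with payoffs (5, 4).

5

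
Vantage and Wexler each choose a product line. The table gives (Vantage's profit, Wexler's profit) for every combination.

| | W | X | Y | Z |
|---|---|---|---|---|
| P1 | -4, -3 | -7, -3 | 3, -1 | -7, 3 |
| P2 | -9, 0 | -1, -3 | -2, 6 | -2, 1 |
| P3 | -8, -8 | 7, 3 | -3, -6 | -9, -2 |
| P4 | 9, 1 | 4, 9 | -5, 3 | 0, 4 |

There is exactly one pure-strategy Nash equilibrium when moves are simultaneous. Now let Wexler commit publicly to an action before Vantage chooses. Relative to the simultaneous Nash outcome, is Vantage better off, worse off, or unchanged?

Work backward from Vantage's decision.
- W → Vantage plays P4 (best of -4, -9, -8, 9); Wexler gets 1.
- X → Vantage plays P3 (best of -7, -1, 7, 4); Wexler gets 3.
- Y → Vantage plays P1 (best of 3, -2, -3, -5); Wexler gets -1.
- Z → Vantage plays P4 (best of -7, -2, -9, 0); Wexler gets 4.
Maximizing over 1, 3, -1, 4, Wexler chooses Z. Subgame-perfect outcome: (P4, Z) with payoffs (0, 4).
For the simultaneous game, intersect best replies.
Vantage's best replies: W→P4; X→P3; Y→P1; Z→P4.
Wexler's best replies: P1→Z; P2→Y; P3→X; P4→X.
Only (P3, X) has each player best-responding; Nash payoffs (7, 3).
Vantage earns 0 sequentially versus 7 at the Nash outcome: worse off.

worse off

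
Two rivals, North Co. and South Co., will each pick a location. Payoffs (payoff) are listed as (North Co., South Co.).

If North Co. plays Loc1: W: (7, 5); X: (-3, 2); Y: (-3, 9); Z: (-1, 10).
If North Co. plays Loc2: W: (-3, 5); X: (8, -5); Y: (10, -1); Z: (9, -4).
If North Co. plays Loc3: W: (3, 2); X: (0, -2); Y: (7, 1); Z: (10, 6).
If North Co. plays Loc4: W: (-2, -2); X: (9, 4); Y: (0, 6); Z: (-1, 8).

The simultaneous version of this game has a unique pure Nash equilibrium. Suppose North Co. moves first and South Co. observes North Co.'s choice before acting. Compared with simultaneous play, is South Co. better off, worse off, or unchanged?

unchanged

Work backward from South Co.'s decision.
- Loc1 → South Co. plays Z (best of 5, 2, 9, 10); North Co. gets -1.
- Loc2 → South Co. plays W (best of 5, -5, -1, -4); North Co. gets -3.
- Loc3 → South Co. plays Z (best of 2, -2, 1, 6); North Co. gets 10.
- Loc4 → South Co. plays Z (best of -2, 4, 6, 8); North Co. gets -1.
North Co.'s induced payoffs are -1, -3, 10, -1, so North Co. commits to Loc3. Subgame-perfect outcome: (Loc3, Z) with payoffs (10, 6).
Under simultaneous play:
North Co.'s best replies: W→Loc1; X→Loc4; Y→Loc2; Z→Loc3.
South Co.'s best replies: Loc1→Z; Loc2→W; Loc3→Z; Loc4→Z.
The unique mutual best reply is (Loc3, Z), giving (10, 6).
South Co. earns 6 sequentially versus 6 at the Nash outcome: unchanged.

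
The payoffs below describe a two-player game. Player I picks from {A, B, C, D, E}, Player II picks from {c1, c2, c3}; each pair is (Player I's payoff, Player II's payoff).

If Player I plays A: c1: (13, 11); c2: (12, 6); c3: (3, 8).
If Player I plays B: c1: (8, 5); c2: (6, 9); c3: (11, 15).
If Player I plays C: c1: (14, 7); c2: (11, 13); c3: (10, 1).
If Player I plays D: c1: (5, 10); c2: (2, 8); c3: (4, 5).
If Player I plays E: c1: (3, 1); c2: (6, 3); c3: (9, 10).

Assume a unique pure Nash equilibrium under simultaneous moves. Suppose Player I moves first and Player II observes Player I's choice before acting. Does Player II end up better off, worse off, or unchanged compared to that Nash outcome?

Work backward from Player II's decision.
- A: BR = c1, leader payoff 13.
- B: BR = c3, leader payoff 11.
- C: BR = c2, leader payoff 11.
- D: BR = c1, leader payoff 5.
- E: BR = c3, leader payoff 9.
Maximizing over 13, 11, 11, 5, 9, Player I chooses A. Subgame-perfect outcome: (A, c1) with payoffs (13, 11).
Under simultaneous play:
Player I's best replies: c1→C; c2→A; c3→B.
Player II's best replies: A→c1; B→c3; C→c2; D→c1; E→c3.
The unique mutual best reply is (B, c3), giving (11, 15).
Player II earns 11 sequentially versus 15 at the Nash outcome: worse off.

worse off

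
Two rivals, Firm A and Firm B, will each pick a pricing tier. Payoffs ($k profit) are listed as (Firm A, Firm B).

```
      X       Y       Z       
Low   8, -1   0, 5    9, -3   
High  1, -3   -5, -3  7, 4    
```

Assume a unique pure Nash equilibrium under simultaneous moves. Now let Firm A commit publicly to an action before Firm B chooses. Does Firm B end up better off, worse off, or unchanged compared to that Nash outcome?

Firm B best-responds to each possible Firm A move:
- Low → Firm B plays Y (best of -1, 5, -3); Firm A gets 0.
- High → Firm B plays Z (best of -3, -3, 4); Firm A gets 7.
Among 0, 7, the best is 7 at High. Subgame-perfect outcome: (High, Z) with payoffs (7, 4).
Now find the simultaneous Nash equilibrium.
Firm A's best replies: X→Low; Y→Low; Z→Low.
Firm B's best replies: Low→Y; High→Z.
The unique mutual best reply is (Low, Y), giving (0, 5).
Firm B earns 4 sequentially versus 5 at the Nash outcome: worse off.

worse off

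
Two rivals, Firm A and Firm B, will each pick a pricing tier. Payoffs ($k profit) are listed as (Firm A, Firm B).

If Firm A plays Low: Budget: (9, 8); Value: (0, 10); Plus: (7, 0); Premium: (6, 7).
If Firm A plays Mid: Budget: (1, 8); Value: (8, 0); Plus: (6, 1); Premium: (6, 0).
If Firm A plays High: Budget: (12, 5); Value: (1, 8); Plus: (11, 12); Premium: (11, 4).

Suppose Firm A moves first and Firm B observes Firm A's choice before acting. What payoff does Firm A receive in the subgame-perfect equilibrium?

11

Backward induction with Firm A moving first.
- Low: Firm B compares 8, 10, 0, 7 and picks Value; Firm A would get 0.
- Mid: Firm B compares 8, 0, 1, 0 and picks Budget; Firm A would get 1.
- High: Firm B compares 5, 8, 12, 4 and picks Plus; Firm A would get 11.
Maximizing over 0, 1, 11, Firm A chooses High. Subgame-perfect outcome: (High, Plus) with payoffs (11, 12).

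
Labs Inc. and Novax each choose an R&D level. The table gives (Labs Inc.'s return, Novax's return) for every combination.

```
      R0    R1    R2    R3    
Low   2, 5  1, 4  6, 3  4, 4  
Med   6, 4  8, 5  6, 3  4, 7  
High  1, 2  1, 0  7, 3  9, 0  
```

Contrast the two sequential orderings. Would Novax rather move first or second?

If Labs Inc. leads: Novax's best replies are Low→R0, Med→R3, High→R2; Labs Inc.'s induced payoffs 2, 4, 7; outcome (High, R2), payoffs (7, 3).
If Novax leads: Labs Inc.'s best replies are R0→Med, R1→Med, R2→High, R3→High; Novax's induced payoffs 4, 5, 3, 0; outcome (Med, R1), payoffs (8, 5).
Novax gets 5 moving first and 3 moving second, so Novax prefers to move first.

first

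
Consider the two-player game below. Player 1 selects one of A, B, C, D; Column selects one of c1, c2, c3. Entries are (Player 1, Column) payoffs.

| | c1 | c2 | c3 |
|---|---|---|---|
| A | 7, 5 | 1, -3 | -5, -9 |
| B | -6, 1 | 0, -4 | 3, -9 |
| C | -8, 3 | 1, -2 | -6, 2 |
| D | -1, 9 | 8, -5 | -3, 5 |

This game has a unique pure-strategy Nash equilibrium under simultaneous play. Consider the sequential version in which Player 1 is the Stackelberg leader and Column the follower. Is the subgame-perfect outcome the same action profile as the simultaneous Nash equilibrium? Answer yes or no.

Column best-responds to each possible Player 1 move:
- A: Column compares 5, -3, -9 and picks c1; Player 1 would get 7.
- B: Column compares 1, -4, -9 and picks c1; Player 1 would get -6.
- C: Column compares 3, -2, 2 and picks c1; Player 1 would get -8.
- D: Column compares 9, -5, 5 and picks c1; Player 1 would get -1.
Player 1's induced payoffs are 7, -6, -8, -1, so Player 1 commits to A. Subgame-perfect outcome: (A, c1) with payoffs (7, 5).
Under simultaneous play:
Player 1's best replies: c1→A; c2→D; c3→B.
Column's best replies: A→c1; B→c1; C→c1; D→c1.
The unique mutual best reply is (A, c1), giving (7, 5).
Sequential outcome (A, c1) coincides with the Nash profile (A, c1).

yes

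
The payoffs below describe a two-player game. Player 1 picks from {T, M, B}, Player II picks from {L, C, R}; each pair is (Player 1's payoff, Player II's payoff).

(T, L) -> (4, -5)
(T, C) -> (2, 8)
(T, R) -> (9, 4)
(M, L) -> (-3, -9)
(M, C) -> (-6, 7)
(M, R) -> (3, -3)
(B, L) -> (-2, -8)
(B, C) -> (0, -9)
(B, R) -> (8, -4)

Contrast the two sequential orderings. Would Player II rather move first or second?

If Player 1 leads: Player II's best replies are T→C, M→C, B→R; Player 1's induced payoffs 2, -6, 8; outcome (B, R), payoffs (8, -4).
If Player II leads: Player 1's best replies are L→T, C→T, R→T; Player II's induced payoffs -5, 8, 4; outcome (T, C), payoffs (2, 8).
Player II gets 8 moving first and -4 moving second, so Player II prefers to move first.

first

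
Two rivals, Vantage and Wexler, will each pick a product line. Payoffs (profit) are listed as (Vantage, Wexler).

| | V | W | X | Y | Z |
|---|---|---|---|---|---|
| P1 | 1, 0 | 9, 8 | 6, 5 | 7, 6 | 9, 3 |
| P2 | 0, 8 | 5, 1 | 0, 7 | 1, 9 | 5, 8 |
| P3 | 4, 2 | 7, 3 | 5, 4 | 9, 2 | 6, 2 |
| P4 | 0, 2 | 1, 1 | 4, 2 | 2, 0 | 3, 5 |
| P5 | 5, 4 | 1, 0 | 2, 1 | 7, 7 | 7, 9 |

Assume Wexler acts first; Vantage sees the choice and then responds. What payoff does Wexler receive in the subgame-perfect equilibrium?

Solve by backward induction (Wexler leads).
- V → Vantage plays P5 (best of 1, 0, 4, 0, 5); Wexler gets 4.
- W → Vantage plays P1 (best of 9, 5, 7, 1, 1); Wexler gets 8.
- X → Vantage plays P1 (best of 6, 0, 5, 4, 2); Wexler gets 5.
- Y → Vantage plays P3 (best of 7, 1, 9, 2, 7); Wexler gets 2.
- Z → Vantage plays P1 (best of 9, 5, 6, 3, 7); Wexler gets 3.
Wexler's induced payoffs are 4, 8, 5, 2, 3, so Wexler commits to W. Subgame-perfect outcome: (P1, W) with payoffs (9, 8).

8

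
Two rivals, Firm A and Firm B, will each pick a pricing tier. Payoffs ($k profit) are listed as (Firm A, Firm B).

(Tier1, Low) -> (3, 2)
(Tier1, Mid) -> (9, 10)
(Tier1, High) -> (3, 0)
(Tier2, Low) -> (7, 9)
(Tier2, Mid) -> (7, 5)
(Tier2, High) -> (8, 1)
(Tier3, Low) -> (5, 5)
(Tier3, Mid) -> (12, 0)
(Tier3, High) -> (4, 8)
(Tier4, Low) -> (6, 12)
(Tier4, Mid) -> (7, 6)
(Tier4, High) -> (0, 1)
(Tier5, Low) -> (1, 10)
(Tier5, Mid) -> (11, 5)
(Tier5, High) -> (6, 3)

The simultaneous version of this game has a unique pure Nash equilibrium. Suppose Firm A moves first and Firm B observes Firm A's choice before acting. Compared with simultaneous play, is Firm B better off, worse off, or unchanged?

better off

Solve by backward induction (Firm A leads).
- Tier1: Firm B compares 2, 10, 0 and picks Mid; Firm A would get 9.
- Tier2: Firm B compares 9, 5, 1 and picks Low; Firm A would get 7.
- Tier3: Firm B compares 5, 0, 8 and picks High; Firm A would get 4.
- Tier4: Firm B compares 12, 6, 1 and picks Low; Firm A would get 6.
- Tier5: Firm B compares 10, 5, 3 and picks Low; Firm A would get 1.
Firm A's induced payoffs are 9, 7, 4, 6, 1, so Firm A commits to Tier1. Subgame-perfect outcome: (Tier1, Mid) with payoffs (9, 10).
For the simultaneous game, intersect best replies.
Firm A's best replies: Low→Tier2; Mid→Tier3; High→Tier2.
Firm B's best replies: Tier1→Mid; Tier2→Low; Tier3→High; Tier4→Low; Tier5→Low.
The unique mutual best reply is (Tier2, Low), giving (7, 9).
Firm B earns 10 sequentially versus 9 at the Nash outcome: better off.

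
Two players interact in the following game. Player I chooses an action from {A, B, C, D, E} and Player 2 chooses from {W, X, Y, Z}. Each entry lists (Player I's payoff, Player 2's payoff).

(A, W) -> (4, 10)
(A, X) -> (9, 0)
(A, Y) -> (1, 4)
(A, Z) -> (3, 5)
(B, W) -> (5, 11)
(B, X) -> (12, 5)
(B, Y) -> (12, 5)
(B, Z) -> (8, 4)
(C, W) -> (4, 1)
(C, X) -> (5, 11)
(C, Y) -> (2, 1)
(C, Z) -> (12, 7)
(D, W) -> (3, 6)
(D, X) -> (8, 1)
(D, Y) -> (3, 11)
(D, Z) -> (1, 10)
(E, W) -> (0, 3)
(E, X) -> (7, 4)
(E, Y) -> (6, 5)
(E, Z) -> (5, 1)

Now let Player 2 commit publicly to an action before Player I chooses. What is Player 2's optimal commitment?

Player I best-responds to each possible Player 2 move:
- W: BR = B, leader payoff 11.
- X: BR = B, leader payoff 5.
- Y: BR = B, leader payoff 5.
- Z: BR = C, leader payoff 7.
Maximizing over 11, 5, 5, 7, Player 2 chooses W. Subgame-perfect outcome: (B, W) with payoffs (5, 11).

W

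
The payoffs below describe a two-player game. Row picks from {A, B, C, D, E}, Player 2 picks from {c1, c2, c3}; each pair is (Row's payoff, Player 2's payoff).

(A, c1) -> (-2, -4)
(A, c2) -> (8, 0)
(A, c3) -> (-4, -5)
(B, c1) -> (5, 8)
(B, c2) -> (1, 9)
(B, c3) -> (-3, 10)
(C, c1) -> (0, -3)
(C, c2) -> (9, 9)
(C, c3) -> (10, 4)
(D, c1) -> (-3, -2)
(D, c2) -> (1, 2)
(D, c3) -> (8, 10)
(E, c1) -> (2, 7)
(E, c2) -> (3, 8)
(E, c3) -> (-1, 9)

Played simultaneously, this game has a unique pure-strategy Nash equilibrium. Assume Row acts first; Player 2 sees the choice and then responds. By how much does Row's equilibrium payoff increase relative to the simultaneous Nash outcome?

0

Work backward from Player 2's decision.
- A: BR = c2, leader payoff 8.
- B: BR = c3, leader payoff -3.
- C: BR = c2, leader payoff 9.
- D: BR = c3, leader payoff 8.
- E: BR = c3, leader payoff -1.
Row's induced payoffs are 8, -3, 9, 8, -1, so Row commits to C. Subgame-perfect outcome: (C, c2) with payoffs (9, 9).
For the simultaneous game, intersect best replies.
Row's best replies: c1→B; c2→C; c3→C.
Player 2's best replies: A→c2; B→c3; C→c2; D→c3; E→c3.
The unique mutual best reply is (C, c2), giving (9, 9).
Row's commitment gain: 9 − 9 = 0.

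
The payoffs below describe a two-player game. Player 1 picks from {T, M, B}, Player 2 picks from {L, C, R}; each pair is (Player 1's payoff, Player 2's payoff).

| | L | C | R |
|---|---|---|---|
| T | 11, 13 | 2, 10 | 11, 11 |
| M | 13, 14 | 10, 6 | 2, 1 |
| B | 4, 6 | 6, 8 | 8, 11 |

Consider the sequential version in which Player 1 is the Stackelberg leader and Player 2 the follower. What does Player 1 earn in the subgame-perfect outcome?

Player 2 best-responds to each possible Player 1 move:
- T → Player 2 plays L (best of 13, 10, 11); Player 1 gets 11.
- M → Player 2 plays L (best of 14, 6, 1); Player 1 gets 13.
- B → Player 2 plays R (best of 6, 8, 11); Player 1 gets 8.
Player 1's induced payoffs are 11, 13, 8, so Player 1 commits to M. Subgame-perfect outcome: (M, L) with payoffs (13, 14).

13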